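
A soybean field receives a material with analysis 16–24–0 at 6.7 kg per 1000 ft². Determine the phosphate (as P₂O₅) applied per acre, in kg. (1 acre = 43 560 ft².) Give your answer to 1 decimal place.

P₂O₅ per 1000 ft² = 6.7 × 24% = 1.608 kg.
Convert to per acre: 1.608 × 43.56 = 70.0445 kg.

70.0 kg P₂O₅ per acre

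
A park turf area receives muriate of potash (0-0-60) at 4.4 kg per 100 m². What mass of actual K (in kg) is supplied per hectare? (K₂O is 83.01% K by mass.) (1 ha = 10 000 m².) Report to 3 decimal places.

219.146 kg K per hectare

K₂O per 100 m² = 4.4 × 60% = 2.64 kg.
Elemental K = 2.64 × 0.8301 = 2.19146 kg per 100 m².
Convert to per hectare: 2.19146 × 100 = 219.1464 kg.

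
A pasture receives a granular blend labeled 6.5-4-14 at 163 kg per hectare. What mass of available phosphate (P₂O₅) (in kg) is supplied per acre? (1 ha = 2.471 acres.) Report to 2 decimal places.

P₂O₅ per hectare = 163 × 4% = 6.52 kg.
Convert to per acre: 6.52 × 0.404694 = 2.63861 kg.

2.64 kg P₂O₅ per acre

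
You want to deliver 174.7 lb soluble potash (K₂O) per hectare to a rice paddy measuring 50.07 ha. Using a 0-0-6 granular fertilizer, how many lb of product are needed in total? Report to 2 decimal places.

145787.15 lb

Product per hectare = 174.7 / 6% = 2911.67 lb.
Total product = 2911.67 × 50.07 = 145787.15 lb.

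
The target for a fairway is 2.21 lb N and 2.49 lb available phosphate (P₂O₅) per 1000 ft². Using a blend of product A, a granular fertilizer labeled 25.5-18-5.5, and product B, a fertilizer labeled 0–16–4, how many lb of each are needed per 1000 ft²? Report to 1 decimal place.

8.7 lb product A, 5.8 lb product B

Per-1000 ft² balance (a = product A, b = product B):
N: 0.255·a + 0·b = 2.21
P₂O₅: 0.18·a + 0.16·b = 2.49
Eliminate a: (row1) − 0.255/0.18·(row2) → -0.226667·b = -1.3175, so b = 5.8125.
Back-substitute: a = (2.21 − 0·5.8125) / 0.255 = 8.66667.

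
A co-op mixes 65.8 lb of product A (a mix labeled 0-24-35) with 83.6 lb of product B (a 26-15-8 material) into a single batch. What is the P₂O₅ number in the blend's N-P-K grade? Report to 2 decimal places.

Total mass = 65.8 + 83.6 = 149.4 lb.
P₂O₅ mass = 24%×65.8 + 15%×83.6 = 28.332 lb.
% P₂O₅ = 28.332 / 149.4 = 18.9639%.

18.96% P₂O₅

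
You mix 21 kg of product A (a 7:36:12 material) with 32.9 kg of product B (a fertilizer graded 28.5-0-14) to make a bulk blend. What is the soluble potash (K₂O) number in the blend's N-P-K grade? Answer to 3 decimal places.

13.221% K₂O

Total mass = 21 + 32.9 = 53.9 kg.
K₂O mass = 12%×21 + 14%×32.9 = 7.126 kg.
% K₂O = 7.126 / 53.9 = 13.2208%.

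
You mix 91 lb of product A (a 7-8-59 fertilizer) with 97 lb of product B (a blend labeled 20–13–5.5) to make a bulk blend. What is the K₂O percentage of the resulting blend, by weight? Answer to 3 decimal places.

Total mass = 91 + 97 = 188 lb.
K₂O mass = 59%×91 + 5.5%×97 = 59.025 lb.
% K₂O = 59.025 / 188 = 31.3963%.

31.396% K₂O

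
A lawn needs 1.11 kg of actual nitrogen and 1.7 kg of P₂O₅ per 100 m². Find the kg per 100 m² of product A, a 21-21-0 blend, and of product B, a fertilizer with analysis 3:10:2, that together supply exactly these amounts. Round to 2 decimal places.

4.08 kg product A, 8.43 kg product B

Per-100 m² balance (a = product A, b = product B):
N: 0.21·a + 0.03·b = 1.11
P₂O₅: 0.21·a + 0.1·b = 1.7
Eliminate b: (row1) − 0.03/0.1·(row2) → 0.147·a = 0.6, so a = 4.08163.
Then b = (1.7 − 0.21·4.08163) / 0.1 = 8.42857.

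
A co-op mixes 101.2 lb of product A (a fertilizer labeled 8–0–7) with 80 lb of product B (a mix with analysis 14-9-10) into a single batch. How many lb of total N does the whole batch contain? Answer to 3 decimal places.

19.296 lb N

N mass = 8%×101.2 + 14%×80 = 19.296 lb.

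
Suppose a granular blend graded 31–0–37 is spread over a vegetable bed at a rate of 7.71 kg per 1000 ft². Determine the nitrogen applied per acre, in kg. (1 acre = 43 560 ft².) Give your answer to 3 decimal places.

104.113 kg N per acre

nitrogen per 1000 ft² = 7.71 × 31% = 2.3901 kg.
Convert to per acre: 2.3901 × 43.56 = 104.1128 kg.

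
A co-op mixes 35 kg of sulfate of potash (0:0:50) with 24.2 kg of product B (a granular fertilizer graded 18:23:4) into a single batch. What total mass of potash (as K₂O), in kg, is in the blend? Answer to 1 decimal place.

K₂O mass = 50%×35 + 4%×24.2 = 18.468 kg.

18.5 kg K₂O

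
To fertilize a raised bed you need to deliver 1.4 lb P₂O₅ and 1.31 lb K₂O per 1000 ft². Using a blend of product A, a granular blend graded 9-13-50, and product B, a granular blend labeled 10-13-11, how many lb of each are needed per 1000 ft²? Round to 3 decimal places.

0.321 lb product A, 10.448 lb product B

With a, b = lb per 1000 ft² of product A and product B:
P₂O₅: 0.13·a + 0.13·b = 1.4
K₂O: 0.5·a + 0.11·b = 1.31
Solving simultaneously: a = 0.321499, b = 10.4477.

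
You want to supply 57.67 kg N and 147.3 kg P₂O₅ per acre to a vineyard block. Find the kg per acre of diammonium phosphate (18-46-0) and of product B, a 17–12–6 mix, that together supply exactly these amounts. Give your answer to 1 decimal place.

320.2 kg diammonium phosphate, 0.3 kg product B

With a, b = kg per acre of diammonium phosphate and product B:
N: 0.18·a + 0.17·b = 57.67
P₂O₅: 0.46·a + 0.12·b = 147.3
Eliminate a: (row1) − 0.18/0.46·(row2) → 0.123043·b = 0.0308696, so b = 0.250883.
Back-substitute: a = (57.67 − 0.17·0.250883) / 0.18 = 320.152.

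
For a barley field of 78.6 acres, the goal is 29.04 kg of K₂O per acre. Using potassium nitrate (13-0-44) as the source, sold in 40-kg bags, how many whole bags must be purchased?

130 bags

Product per acre = 29.04 / 44% = 66 kg.
Total product = 66 × 78.6 = 5187.6 kg.
Bags = ⌈5187.6 / 40⌉ = 130.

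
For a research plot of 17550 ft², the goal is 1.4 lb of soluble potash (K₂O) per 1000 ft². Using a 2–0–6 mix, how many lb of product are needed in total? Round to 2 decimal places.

409.50 lb

Product per 1000 ft² = 1.4 / 6% = 23.3333 lb.
Total product = 23.3333 × 17550 / 1000 = 409.5 lb.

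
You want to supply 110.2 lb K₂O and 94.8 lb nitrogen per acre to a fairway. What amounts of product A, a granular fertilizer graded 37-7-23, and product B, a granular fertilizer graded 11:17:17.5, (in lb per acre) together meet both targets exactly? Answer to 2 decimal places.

113.26 lb product A, 480.86 lb product B

Per-acre balance (a = product A, b = product B):
K₂O: 0.23·a + 0.175·b = 110.2
N: 0.37·a + 0.11·b = 94.8
Eliminate b: (row1) − 0.175/0.11·(row2) → -0.358636·a = -40.6182, so a = 113.257.
Then b = (94.8 − 0.37·113.257) / 0.11 = 480.862.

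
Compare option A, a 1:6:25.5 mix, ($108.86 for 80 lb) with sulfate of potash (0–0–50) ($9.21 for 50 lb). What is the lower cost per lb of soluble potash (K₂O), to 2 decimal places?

$0.37 per lb K₂O (sulfate of potash)

option A: K₂O per bag = 80 × 25.5% = 20.4 lb; cost = 108.86 / 20.4 = $5.3363/lb K₂O.
sulfate of potash: K₂O per bag = 50 × 50% = 25 lb; cost = 9.21 / 25 = $0.3684/lb K₂O.
sulfate of potash is cheaper.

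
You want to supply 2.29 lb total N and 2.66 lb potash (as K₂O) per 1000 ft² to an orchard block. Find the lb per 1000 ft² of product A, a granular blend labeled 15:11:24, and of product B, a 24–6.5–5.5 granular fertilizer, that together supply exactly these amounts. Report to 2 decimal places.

10.38 lb product A, 3.05 lb product B

Per-1000 ft² balance (a = product A, b = product B):
N: 0.15·a + 0.24·b = 2.29
K₂O: 0.24·a + 0.055·b = 2.66
Eliminate a: (row1) − 0.15/0.24·(row2) → 0.205625·b = 0.6275, so b = 3.05167.
Back-substitute: a = (2.29 − 0.24·3.05167) / 0.15 = 10.384.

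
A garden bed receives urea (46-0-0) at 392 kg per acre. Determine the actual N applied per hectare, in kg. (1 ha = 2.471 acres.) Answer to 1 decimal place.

445.6 kg N per hectare

nitrogen per acre = 392 × 46% = 180.32 kg.
Convert to per hectare: 180.32 × 2.471 = 445.571 kg.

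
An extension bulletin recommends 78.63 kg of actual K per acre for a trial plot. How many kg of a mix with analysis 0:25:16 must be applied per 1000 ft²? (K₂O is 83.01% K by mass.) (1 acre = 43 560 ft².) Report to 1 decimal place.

As K₂O: 78.63 / 0.8301 = 94.7235 kg per acre.
Product per acre = 94.7235 / 16% = 592.022 kg.
Convert to per 1000 ft²: 592.022 × 0.0229568 = 13.591 kg.

13.6 kg of product per thousand sq ft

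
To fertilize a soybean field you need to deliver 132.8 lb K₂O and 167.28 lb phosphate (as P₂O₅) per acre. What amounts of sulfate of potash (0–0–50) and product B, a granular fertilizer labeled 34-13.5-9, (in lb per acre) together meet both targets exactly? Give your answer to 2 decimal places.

42.56 lb sulfate of potash, 1239.11 lb product B

With a, b = lb per acre of sulfate of potash and product B:
K₂O: 0.5·a + 0.09·b = 132.8
P₂O₅: 0·a + 0.135·b = 167.28
Solving simultaneously: a = 42.56, b = 1239.111.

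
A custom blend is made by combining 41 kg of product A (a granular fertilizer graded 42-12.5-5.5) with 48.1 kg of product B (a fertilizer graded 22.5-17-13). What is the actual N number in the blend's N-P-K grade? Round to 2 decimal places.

31.47% N

Total mass = 41 + 48.1 = 89.1 kg.
N mass = 42%×41 + 22.5%×48.1 = 28.0425 kg.
% N = 28.0425 / 89.1 = 31.4731%.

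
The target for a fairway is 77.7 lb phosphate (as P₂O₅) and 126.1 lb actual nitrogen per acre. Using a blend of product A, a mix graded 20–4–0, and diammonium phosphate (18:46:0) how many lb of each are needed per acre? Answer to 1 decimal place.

Per-acre balance (a = product A, b = diammonium phosphate):
P₂O₅: 0.04·a + 0.46·b = 77.7
N: 0.2·a + 0.18·b = 126.1
Eliminate a: (row1) − 0.04/0.2·(row2) → 0.424·b = 52.48, so b = 123.774.
Back-substitute: a = (77.7 − 0.46·123.774) / 0.04 = 519.104.

519.1 lb product A, 123.8 lb diammonium phosphate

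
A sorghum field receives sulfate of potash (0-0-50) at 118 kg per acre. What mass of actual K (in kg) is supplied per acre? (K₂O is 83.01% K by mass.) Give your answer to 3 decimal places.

48.976 kg K per acre

K₂O per acre = 118 × 50% = 59 kg.
Elemental K = 59 × 0.8301 = 48.9759 kg per acre.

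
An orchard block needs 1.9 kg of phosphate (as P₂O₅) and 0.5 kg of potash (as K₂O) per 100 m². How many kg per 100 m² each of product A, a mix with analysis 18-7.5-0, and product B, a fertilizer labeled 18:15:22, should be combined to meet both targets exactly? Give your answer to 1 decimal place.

20.8 kg product A, 2.3 kg product B

Per-100 m² balance (a = product A, b = product B):
P₂O₅: 0.075·a + 0.15·b = 1.9
K₂O: 0·a + 0.22·b = 0.5
Solving simultaneously: a = 20.7879, b = 2.27273.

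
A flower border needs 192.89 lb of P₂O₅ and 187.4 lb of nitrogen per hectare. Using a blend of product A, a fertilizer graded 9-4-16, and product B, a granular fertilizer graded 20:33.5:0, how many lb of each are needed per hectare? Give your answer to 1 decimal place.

1092.6 lb product A, 445.3 lb product B

Per-hectare balance (a = product A, b = product B):
P₂O₅: 0.04·a + 0.335·b = 192.89
N: 0.09·a + 0.2·b = 187.4
From row1: a = (192.89 − 0.335·b) / 0.04.
Into row2: 0.09·(192.89 − 0.335·b)/0.04 + 0.2·b = 187.4 → b = 445.332, a = 1092.596.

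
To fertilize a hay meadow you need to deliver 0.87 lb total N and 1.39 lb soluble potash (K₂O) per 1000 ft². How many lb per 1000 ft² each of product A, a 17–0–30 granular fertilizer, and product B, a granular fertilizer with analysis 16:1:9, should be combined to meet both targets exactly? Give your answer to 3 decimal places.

4.407 lb product A, 0.755 lb product B

Let a = lb of product A, b = lb of product B (per 1000 ft²).
N: 0.17·a + 0.16·b = 0.87
K₂O: 0.3·a + 0.09·b = 1.39
Eliminate b: (row1) − 0.16/0.09·(row2) → -0.363333·a = -1.60111, so a = 4.40673.
Then b = (1.39 − 0.3·4.40673) / 0.09 = 0.755352.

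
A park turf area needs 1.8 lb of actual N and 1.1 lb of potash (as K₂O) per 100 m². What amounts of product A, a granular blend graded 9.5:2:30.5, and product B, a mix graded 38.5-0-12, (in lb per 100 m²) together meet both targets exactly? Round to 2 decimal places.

1.96 lb product A, 4.19 lb product B

With a, b = lb per 100 m² of product A and product B:
N: 0.095·a + 0.385·b = 1.8
K₂O: 0.305·a + 0.12·b = 1.1
Eliminate b: (row1) − 0.385/0.12·(row2) → -0.883542·a = -1.72917, so a = 1.95709.
Then b = (1.1 − 0.305·1.95709) / 0.12 = 4.19241.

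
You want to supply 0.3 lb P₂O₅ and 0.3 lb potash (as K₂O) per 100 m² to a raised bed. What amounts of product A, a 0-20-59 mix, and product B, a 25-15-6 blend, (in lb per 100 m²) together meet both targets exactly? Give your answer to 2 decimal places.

With a, b = lb per 100 m² of product A and product B:
P₂O₅: 0.2·a + 0.15·b = 0.3
K₂O: 0.59·a + 0.06·b = 0.3
Eliminate b: (row1) − 0.15/0.06·(row2) → -1.275·a = -0.45, so a = 0.352941.
Then b = (0.3 − 0.59·0.352941) / 0.06 = 1.52941.

0.35 lb product A, 1.53 lb product B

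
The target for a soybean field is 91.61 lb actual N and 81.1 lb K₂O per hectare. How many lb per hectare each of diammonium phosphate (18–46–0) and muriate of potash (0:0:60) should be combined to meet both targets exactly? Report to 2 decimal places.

Let a = lb of diammonium phosphate, b = lb of muriate of potash (per hectare).
N: 0.18·a + 0·b = 91.61
K₂O: 0·a + 0.6·b = 81.1
Solving simultaneously: a = 508.944, b = 135.167.

508.94 lb diammonium phosphate, 135.17 lb muriate of potash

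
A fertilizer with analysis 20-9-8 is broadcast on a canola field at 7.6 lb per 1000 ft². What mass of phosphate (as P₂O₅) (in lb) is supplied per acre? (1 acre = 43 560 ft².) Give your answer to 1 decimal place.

P₂O₅ per 1000 ft² = 7.6 × 9% = 0.684 lb.
Convert to per acre: 0.684 × 43.56 = 29.795 lb.

29.8 lb P₂O₅ per acre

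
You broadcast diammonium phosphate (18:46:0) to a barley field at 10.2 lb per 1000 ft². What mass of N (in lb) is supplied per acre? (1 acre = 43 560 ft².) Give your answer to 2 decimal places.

79.98 lb N per acre

nitrogen per 1000 ft² = 10.2 × 18% = 1.836 lb.
Convert to per acre: 1.836 × 43.56 = 79.9762 lb.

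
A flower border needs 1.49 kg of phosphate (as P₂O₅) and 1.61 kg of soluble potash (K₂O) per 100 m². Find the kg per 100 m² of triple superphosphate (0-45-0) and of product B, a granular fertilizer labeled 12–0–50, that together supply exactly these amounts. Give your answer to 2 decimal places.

3.31 kg triple superphosphate, 3.22 kg product B

Let a = kg of triple superphosphate, b = kg of product B (per 100 m²).
P₂O₅: 0.45·a + 0·b = 1.49
K₂O: 0·a + 0.5·b = 1.61
Solving simultaneously: a = 3.31111, b = 3.22.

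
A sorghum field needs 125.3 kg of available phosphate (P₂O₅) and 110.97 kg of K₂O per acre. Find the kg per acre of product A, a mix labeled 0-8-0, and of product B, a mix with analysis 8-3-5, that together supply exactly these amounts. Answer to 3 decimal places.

Per-acre balance (a = product A, b = product B):
P₂O₅: 0.08·a + 0.03·b = 125.3
K₂O: 0·a + 0.05·b = 110.97
Solving simultaneously: a = 733.975, b = 2219.4.

733.975 kg product A, 2219.400 kg product B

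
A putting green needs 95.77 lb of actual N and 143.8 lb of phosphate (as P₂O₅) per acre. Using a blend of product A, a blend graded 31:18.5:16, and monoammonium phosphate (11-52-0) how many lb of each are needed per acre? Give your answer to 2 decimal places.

Per-acre balance (a = product A, b = monoammonium phosphate):
N: 0.31·a + 0.11·b = 95.77
P₂O₅: 0.185·a + 0.52·b = 143.8
Eliminate a: (row1) − 0.31/0.185·(row2) → -0.761351·b = -145.192, so b = 190.703.
Back-substitute: a = (95.77 − 0.11·190.703) / 0.31 = 241.267.

241.27 lb product A, 190.70 lb monoammonium phosphate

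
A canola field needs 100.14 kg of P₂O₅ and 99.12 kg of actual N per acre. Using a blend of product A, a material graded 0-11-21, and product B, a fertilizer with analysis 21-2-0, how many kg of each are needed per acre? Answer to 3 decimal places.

Per-acre balance (a = product A, b = product B):
P₂O₅: 0.11·a + 0.02·b = 100.14
N: 0·a + 0.21·b = 99.12
Solving simultaneously: a = 824.54545, b = 472.

824.545 kg product A, 472.000 kg product B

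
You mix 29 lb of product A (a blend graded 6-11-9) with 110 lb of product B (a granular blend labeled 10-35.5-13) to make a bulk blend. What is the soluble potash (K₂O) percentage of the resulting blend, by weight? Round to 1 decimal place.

12.2% K₂O

Total mass = 29 + 110 = 139 lb.
K₂O mass = 9%×29 + 13%×110 = 16.91 lb.
% K₂O = 16.91 / 139 = 12.1655%.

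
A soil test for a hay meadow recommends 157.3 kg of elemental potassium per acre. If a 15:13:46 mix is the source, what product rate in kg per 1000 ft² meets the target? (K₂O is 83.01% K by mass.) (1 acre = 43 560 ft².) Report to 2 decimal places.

9.46 kg of product per thousand sq ft

As K₂O: 157.3 / 0.8301 = 189.495 kg per acre.
Product per acre = 189.495 / 46% = 411.946 kg.
Convert to per 1000 ft²: 411.946 × 0.0229568 = 9.45698 kg.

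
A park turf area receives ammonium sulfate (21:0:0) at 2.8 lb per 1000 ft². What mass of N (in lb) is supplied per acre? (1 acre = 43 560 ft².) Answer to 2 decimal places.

25.61 lb N per acre

nitrogen per 1000 ft² = 2.8 × 21% = 0.588 lb.
Convert to per acre: 0.588 × 43.56 = 25.6133 lb.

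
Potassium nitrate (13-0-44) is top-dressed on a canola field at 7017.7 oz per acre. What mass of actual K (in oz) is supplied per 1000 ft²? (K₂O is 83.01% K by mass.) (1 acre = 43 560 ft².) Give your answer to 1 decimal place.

K₂O per acre = 7017.7 × 44% = 3087.79 oz.
Elemental K = 3087.79 × 0.8301 = 2563.17 oz per acre.
Convert to per 1000 ft²: 2563.17 × 0.0229568 = 58.8424 oz.

58.8 oz K per thousand sq ft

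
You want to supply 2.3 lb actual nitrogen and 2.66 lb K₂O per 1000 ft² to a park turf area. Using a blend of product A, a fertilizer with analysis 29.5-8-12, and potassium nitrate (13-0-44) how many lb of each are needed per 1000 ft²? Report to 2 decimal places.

With a, b = lb per 1000 ft² of product A and potassium nitrate:
N: 0.295·a + 0.13·b = 2.3
K₂O: 0.12·a + 0.44·b = 2.66
From row1: a = (2.3 − 0.13·b) / 0.295.
Into row2: 0.12·(2.3 − 0.13·b)/0.295 + 0.44·b = 2.66 → b = 4.45447, a = 5.83363.

5.83 lb product A, 4.45 lb potassium nitrate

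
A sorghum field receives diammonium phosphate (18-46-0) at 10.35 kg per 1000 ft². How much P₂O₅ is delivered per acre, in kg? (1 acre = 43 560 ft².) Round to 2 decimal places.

P₂O₅ per 1000 ft² = 10.35 × 46% = 4.761 kg.
Convert to per acre: 4.761 × 43.56 = 207.389 kg.

207.39 kg P₂O₅ per acre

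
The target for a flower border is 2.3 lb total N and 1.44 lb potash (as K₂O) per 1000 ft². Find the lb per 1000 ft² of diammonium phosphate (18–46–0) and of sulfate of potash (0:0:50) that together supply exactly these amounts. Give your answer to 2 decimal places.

12.78 lb diammonium phosphate, 2.88 lb sulfate of potash

Per-1000 ft² balance (a = diammonium phosphate, b = sulfate of potash):
N: 0.18·a + 0·b = 2.3
K₂O: 0·a + 0.5·b = 1.44
Solving simultaneously: a = 12.7778, b = 2.88.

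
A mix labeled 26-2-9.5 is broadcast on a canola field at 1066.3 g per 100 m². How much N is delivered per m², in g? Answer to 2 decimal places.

2.77 g N per sq m

nitrogen per 100 m² = 1066.3 × 26% = 277.238 g.
Convert to per m²: 277.238 × 0.01 = 2.77238 g.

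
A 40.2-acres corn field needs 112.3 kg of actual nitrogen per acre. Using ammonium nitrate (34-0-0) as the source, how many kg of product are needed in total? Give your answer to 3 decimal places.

Product per acre = 112.3 / 34% = 330.294 kg.
Total product = 330.294 × 40.2 = 13277.8235 kg.

13277.824 kg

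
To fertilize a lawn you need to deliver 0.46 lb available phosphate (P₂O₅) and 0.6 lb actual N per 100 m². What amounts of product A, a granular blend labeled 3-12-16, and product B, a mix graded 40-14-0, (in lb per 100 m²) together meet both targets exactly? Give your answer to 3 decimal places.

2.283 lb product A, 1.329 lb product B

With a, b = lb per 100 m² of product A and product B:
P₂O₅: 0.12·a + 0.14·b = 0.46
N: 0.03·a + 0.4·b = 0.6
From row1: a = (0.46 − 0.14·b) / 0.12.
Into row2: 0.03·(0.46 − 0.14·b)/0.12 + 0.4·b = 0.6 → b = 1.32877, a = 2.28311.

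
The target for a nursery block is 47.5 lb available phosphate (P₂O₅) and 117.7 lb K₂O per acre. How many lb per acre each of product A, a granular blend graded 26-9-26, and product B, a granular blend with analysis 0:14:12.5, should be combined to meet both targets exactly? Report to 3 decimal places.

419.105 lb product A, 69.861 lb product B

Per-acre balance (a = product A, b = product B):
P₂O₅: 0.09·a + 0.14·b = 47.5
K₂O: 0.26·a + 0.125·b = 117.7
From row1: a = (47.5 − 0.14·b) / 0.09.
Into row2: 0.26·(47.5 − 0.14·b)/0.09 + 0.125·b = 117.7 → b = 69.8608, a = 419.1054.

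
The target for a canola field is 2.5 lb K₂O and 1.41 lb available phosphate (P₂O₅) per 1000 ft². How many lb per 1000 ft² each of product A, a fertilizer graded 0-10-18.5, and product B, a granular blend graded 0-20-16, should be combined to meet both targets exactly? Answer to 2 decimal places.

13.07 lb product A, 0.52 lb product B

Let a = lb of product A, b = lb of product B (per 1000 ft²).
K₂O: 0.185·a + 0.16·b = 2.5
P₂O₅: 0.1·a + 0.2·b = 1.41
Eliminate a: (row1) − 0.185/0.1·(row2) → -0.21·b = -0.1085, so b = 0.516667.
Back-substitute: a = (2.5 − 0.16·0.516667) / 0.185 = 13.0667.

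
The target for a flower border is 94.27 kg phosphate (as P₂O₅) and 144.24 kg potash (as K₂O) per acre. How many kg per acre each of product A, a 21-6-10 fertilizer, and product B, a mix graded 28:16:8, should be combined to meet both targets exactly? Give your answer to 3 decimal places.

1387.214 kg product A, 68.982 kg product B

Per-acre balance (a = product A, b = product B):
P₂O₅: 0.06·a + 0.16·b = 94.27
K₂O: 0.1·a + 0.08·b = 144.24
Eliminate a: (row1) − 0.06/0.1·(row2) → 0.112·b = 7.726, so b = 68.9821.
Back-substitute: a = (94.27 − 0.16·68.9821) / 0.06 = 1387.2143.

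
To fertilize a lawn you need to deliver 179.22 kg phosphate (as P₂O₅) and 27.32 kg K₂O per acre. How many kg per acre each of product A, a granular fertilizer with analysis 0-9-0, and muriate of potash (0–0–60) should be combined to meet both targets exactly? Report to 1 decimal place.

Per-acre balance (a = product A, b = muriate of potash):
P₂O₅: 0.09·a + 0·b = 179.22
K₂O: 0·a + 0.6·b = 27.32
Solving simultaneously: a = 1991.33, b = 45.5333.

1991.3 kg product A, 45.5 kg muriate of potash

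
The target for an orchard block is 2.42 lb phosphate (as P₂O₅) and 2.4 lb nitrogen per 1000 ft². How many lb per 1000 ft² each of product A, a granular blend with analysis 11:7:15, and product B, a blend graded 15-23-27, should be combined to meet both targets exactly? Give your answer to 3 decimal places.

12.770 lb product A, 6.635 lb product B

Per-1000 ft² balance (a = product A, b = product B):
P₂O₅: 0.07·a + 0.23·b = 2.42
N: 0.11·a + 0.15·b = 2.4
Eliminate b: (row1) − 0.23/0.15·(row2) → -0.0986667·a = -1.26, so a = 12.7703.
Then b = (2.4 − 0.11·12.7703) / 0.15 = 6.63514.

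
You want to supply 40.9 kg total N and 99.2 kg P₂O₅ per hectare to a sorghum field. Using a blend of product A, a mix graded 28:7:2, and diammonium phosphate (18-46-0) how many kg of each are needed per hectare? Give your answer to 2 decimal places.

Let a = kg of product A, b = kg of diammonium phosphate (per hectare).
N: 0.28·a + 0.18·b = 40.9
P₂O₅: 0.07·a + 0.46·b = 99.2
Eliminate a: (row1) − 0.28/0.07·(row2) → -1.66·b = -355.9, so b = 214.398.
Back-substitute: a = (40.9 − 0.18·214.398) / 0.28 = 8.24441.

8.24 kg product A, 214.40 kg diammonium phosphate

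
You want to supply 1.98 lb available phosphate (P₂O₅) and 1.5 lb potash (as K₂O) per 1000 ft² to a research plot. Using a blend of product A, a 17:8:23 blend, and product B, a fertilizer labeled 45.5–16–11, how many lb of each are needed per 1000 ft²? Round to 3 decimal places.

0.793 lb product A, 11.979 lb product B

With a, b = lb per 1000 ft² of product A and product B:
P₂O₅: 0.08·a + 0.16·b = 1.98
K₂O: 0.23·a + 0.11·b = 1.5
Eliminate b: (row1) − 0.16/0.11·(row2) → -0.254545·a = -0.201818, so a = 0.792857.
Then b = (1.5 − 0.23·0.792857) / 0.11 = 11.9786.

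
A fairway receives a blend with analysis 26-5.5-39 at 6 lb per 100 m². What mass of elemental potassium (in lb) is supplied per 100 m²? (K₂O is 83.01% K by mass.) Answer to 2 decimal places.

K₂O per 100 m² = 6 × 39% = 2.34 lb.
Elemental K = 2.34 × 0.8301 = 1.94243 lb per 100 m².

1.94 lb K per hundred sq m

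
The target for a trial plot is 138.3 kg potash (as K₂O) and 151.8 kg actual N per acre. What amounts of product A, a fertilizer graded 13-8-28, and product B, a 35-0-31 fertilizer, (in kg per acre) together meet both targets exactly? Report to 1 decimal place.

With a, b = kg per acre of product A and product B:
K₂O: 0.28·a + 0.31·b = 138.3
N: 0.13·a + 0.35·b = 151.8
From row1: a = (138.3 − 0.31·b) / 0.28.
Into row2: 0.13·(138.3 − 0.31·b)/0.28 + 0.35·b = 151.8 → b = 425.043, a = 23.3449.

23.3 kg product A, 425.0 kg product B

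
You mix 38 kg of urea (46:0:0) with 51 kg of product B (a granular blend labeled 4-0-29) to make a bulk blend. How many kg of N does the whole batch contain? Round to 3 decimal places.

N mass = 46%×38 + 4%×51 = 19.52 kg.

19.520 kg N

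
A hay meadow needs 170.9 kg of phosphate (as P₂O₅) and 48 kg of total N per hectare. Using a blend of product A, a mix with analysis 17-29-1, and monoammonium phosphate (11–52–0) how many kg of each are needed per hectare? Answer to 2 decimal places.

Let a = kg of product A, b = kg of monoammonium phosphate (per hectare).
P₂O₅: 0.29·a + 0.52·b = 170.9
N: 0.17·a + 0.11·b = 48
From row1: a = (170.9 − 0.52·b) / 0.29.
Into row2: 0.17·(170.9 − 0.52·b)/0.29 + 0.11·b = 48 → b = 267.841, a = 109.044.

109.04 kg product A, 267.84 kg monoammonium phosphate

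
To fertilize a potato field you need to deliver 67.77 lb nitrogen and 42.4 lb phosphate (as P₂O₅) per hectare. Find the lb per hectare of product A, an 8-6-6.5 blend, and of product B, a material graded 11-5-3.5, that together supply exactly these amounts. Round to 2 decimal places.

490.58 lb product A, 259.31 lb product B

Per-hectare balance (a = product A, b = product B):
N: 0.08·a + 0.11·b = 67.77
P₂O₅: 0.06·a + 0.05·b = 42.4
From row1: a = (67.77 − 0.11·b) / 0.08.
Into row2: 0.06·(67.77 − 0.11·b)/0.08 + 0.05·b = 42.4 → b = 259.308, a = 490.577.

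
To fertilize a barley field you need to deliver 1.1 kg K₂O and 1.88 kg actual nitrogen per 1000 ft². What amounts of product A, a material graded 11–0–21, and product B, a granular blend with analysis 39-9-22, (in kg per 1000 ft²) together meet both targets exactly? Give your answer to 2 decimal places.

0.27 kg product A, 4.75 kg product B

With a, b = kg per 1000 ft² of product A and product B:
K₂O: 0.21·a + 0.22·b = 1.1
N: 0.11·a + 0.39·b = 1.88
Solving simultaneously: a = 0.266898, b = 4.74523.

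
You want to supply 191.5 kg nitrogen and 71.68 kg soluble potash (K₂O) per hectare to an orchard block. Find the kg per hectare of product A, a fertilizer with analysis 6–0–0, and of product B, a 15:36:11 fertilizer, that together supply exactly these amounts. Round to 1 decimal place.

Let a = kg of product A, b = kg of product B (per hectare).
N: 0.06·a + 0.15·b = 191.5
K₂O: 0·a + 0.11·b = 71.68
Solving simultaneously: a = 1562.58, b = 651.636.

1562.6 kg product A, 651.6 kg product B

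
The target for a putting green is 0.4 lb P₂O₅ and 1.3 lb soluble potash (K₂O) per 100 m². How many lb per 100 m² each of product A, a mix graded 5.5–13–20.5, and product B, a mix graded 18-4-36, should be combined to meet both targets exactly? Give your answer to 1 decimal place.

2.4 lb product A, 2.3 lb product B

Let a = lb of product A, b = lb of product B (per 100 m²).
P₂O₅: 0.13·a + 0.04·b = 0.4
K₂O: 0.205·a + 0.36·b = 1.3
Solving simultaneously: a = 2.38342, b = 2.25389.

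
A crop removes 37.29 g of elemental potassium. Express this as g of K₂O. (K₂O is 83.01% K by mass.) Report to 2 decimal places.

K₂O = 37.29 / 0.8301 = 44.9223 g.

44.92 g K₂O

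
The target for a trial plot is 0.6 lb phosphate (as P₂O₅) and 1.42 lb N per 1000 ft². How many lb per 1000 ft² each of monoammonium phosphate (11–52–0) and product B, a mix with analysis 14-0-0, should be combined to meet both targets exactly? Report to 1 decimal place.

With a, b = lb per 1000 ft² of monoammonium phosphate and product B:
P₂O₅: 0.52·a + 0·b = 0.6
N: 0.11·a + 0.14·b = 1.42
Eliminate b: (row1) − 0/0.14·(row2) → 0.52·a = 0.6, so a = 1.15385.
Then b = (1.42 − 0.11·1.15385) / 0.14 = 9.23626.

1.2 lb monoammonium phosphate, 9.2 lb product B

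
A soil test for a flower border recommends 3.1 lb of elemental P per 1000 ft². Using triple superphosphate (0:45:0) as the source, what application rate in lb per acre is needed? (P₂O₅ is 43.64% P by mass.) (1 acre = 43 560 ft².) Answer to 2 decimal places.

687.63 lb of product per acre

As P₂O₅: 3.1 / 0.4364 = 7.10357 lb per 1000 ft².
Product per 1000 ft² = 7.10357 / 45% = 15.7857 lb.
Convert to per acre: 15.7857 × 43.56 = 687.626 lb.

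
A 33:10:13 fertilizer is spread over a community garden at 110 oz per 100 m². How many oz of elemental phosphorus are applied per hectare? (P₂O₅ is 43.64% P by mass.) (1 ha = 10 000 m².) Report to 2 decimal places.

P₂O₅ per 100 m² = 110 × 10% = 11 oz.
Elemental P = 11 × 0.4364 = 4.8004 oz per 100 m².
Convert to per hectare: 4.8004 × 100 = 480.04 oz.

480.04 oz P per hectare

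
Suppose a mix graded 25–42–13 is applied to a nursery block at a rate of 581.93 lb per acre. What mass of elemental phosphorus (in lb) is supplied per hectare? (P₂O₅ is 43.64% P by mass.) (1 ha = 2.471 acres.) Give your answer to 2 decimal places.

263.56 lb P per hectare

P₂O₅ per acre = 581.93 × 42% = 244.411 lb.
Elemental P = 244.411 × 0.4364 = 106.661 lb per acre.
Convert to per hectare: 106.661 × 2.471 = 263.559 lb.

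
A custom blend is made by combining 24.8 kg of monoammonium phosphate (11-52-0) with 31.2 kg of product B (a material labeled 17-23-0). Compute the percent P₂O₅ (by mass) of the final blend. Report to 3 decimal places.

Total mass = 24.8 + 31.2 = 56 kg.
P₂O₅ mass = 52%×24.8 + 23%×31.2 = 20.072 kg.
% P₂O₅ = 20.072 / 56 = 35.8429%.

35.843% P₂O₅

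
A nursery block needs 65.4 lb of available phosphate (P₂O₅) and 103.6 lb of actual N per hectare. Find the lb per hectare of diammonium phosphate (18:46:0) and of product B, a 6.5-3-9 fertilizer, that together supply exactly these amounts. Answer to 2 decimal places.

With a, b = lb per hectare of diammonium phosphate and product B:
P₂O₅: 0.46·a + 0.03·b = 65.4
N: 0.18·a + 0.065·b = 103.6
Solving simultaneously: a = 46.6531, b = 1464.653.

46.65 lb diammonium phosphate, 1464.65 lb product B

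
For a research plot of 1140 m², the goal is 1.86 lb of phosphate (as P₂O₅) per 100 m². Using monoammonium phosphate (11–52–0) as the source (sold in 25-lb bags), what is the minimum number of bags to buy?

Product per 100 m² = 1.86 / 52% = 3.57692 lb.
Total product = 3.57692 × 1140 / 100 = 40.7769 lb.
Bags = ⌈40.7769 / 25⌉ = 2.

2 bags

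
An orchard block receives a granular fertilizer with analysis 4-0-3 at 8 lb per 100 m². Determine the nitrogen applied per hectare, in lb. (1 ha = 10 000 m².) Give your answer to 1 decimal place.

32.0 lb N per hectare

nitrogen per 100 m² = 8 × 4% = 0.32 lb.
Convert to per hectare: 0.32 × 100 = 32 lb.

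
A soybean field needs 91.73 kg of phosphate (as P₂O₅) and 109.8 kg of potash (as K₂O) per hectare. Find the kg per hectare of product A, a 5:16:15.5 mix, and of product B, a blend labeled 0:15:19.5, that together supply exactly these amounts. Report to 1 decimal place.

With a, b = kg per hectare of product A and product B:
P₂O₅: 0.16·a + 0.15·b = 91.73
K₂O: 0.155·a + 0.195·b = 109.8
Solving simultaneously: a = 178.283, b = 421.365.

178.3 kg product A, 421.4 kg product B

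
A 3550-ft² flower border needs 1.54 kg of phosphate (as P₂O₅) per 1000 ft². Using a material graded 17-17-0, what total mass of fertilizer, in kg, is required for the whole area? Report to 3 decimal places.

32.159 kg

Product per 1000 ft² = 1.54 / 17% = 9.05882 kg.
Total product = 9.05882 × 3550 / 1000 = 32.1588 kg.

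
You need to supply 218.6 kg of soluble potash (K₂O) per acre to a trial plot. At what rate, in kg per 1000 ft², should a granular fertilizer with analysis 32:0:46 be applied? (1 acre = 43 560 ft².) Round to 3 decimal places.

Product per acre = 218.6 / 46% = 475.217 kg.
Convert to per 1000 ft²: 475.217 × 0.0229568 = 10.90949 kg.

10.909 kg of product per thousand sq ft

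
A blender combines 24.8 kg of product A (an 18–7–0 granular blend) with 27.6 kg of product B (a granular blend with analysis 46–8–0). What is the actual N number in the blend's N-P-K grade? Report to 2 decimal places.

32.75% N

Total mass = 24.8 + 27.6 = 52.4 kg.
N mass = 18%×24.8 + 46%×27.6 = 17.16 kg.
% N = 17.16 / 52.4 = 32.7481%.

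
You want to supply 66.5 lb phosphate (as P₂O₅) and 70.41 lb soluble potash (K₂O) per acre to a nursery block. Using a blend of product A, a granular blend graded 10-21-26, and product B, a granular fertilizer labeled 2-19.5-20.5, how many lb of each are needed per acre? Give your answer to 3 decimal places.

12.739 lb product A, 327.307 lb product B

Per-acre balance (a = product A, b = product B):
P₂O₅: 0.21·a + 0.195·b = 66.5
K₂O: 0.26·a + 0.205·b = 70.41
Eliminate a: (row1) − 0.21/0.26·(row2) → 0.0294231·b = 9.63038, so b = 327.3072.
Back-substitute: a = (66.5 − 0.195·327.3072) / 0.21 = 12.7386.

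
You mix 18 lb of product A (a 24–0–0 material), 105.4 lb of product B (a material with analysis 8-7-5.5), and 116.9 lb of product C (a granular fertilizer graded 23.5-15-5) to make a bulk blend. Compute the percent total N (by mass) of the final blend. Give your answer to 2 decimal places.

Total mass = 18 + 105.4 + 116.9 = 240.3 lb.
N mass = 24%×18 + 8%×105.4 + 23.5%×116.9 = 40.2235 lb.
% N = 40.2235 / 240.3 = 16.7389%.

16.74% N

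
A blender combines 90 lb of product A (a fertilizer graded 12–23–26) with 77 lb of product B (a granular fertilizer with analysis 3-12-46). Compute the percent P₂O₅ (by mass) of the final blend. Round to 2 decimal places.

Total mass = 90 + 77 = 167 lb.
P₂O₅ mass = 23%×90 + 12%×77 = 29.94 lb.
% P₂O₅ = 29.94 / 167 = 17.9281%.

17.93% P₂O₅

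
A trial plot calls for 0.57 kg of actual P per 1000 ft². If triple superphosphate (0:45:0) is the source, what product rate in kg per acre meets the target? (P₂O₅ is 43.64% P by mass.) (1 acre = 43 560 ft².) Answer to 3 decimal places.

As P₂O₅: 0.57 / 0.4364 = 1.30614 kg per 1000 ft².
Product per 1000 ft² = 1.30614 / 45% = 2.90254 kg.
Convert to per acre: 2.90254 × 43.56 = 126.43446 kg.

126.434 kg of product per acre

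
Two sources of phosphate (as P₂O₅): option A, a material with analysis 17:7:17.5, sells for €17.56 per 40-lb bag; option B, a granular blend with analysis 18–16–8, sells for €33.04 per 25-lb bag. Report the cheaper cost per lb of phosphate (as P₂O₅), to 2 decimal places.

€6.27 per lb P₂O₅ (option A)

option A: P₂O₅ per bag = 40 × 7% = 2.8 lb; cost = 17.56 / 2.8 = €6.2714/lb P₂O₅.
option B: P₂O₅ per bag = 25 × 16% = 4 lb; cost = 33.04 / 4 = €8.2600/lb P₂O₅.
option A is cheaper.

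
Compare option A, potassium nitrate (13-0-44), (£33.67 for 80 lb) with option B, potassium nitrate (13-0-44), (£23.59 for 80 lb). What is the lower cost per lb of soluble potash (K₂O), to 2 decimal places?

option A: K₂O per bag = 80 × 44% = 35.2 lb; cost = 33.67 / 35.2 = £0.9565/lb K₂O.
option B: K₂O per bag = 80 × 44% = 35.2 lb; cost = 23.59 / 35.2 = £0.6702/lb K₂O.
option B is cheaper.

£0.67 per lb K₂O (option B)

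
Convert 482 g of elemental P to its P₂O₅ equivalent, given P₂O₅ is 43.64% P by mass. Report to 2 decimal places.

P₂O₅ = 482 / 0.4364 = 1104.491 g.

1104.49 g P₂O₅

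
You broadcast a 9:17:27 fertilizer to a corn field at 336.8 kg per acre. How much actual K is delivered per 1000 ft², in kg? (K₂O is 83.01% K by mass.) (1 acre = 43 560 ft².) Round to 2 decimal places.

1.73 kg K per thousand sq ft

K₂O per acre = 336.8 × 27% = 90.936 kg.
Elemental K = 90.936 × 0.8301 = 75.486 kg per acre.
Convert to per 1000 ft²: 75.486 × 0.0229568 = 1.73292 kg.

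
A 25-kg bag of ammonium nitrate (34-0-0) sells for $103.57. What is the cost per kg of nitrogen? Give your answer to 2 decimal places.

N in bag = 25 × 34% = 8.5 kg.
Cost per kg N = $103.57 / 8.5 = $12.1847.

$12.18 per kg N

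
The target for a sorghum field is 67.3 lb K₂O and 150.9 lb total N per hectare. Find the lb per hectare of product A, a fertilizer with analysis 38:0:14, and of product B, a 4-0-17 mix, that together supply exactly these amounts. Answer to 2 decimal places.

Per-hectare balance (a = product A, b = product B):
K₂O: 0.14·a + 0.17·b = 67.3
N: 0.38·a + 0.04·b = 150.9
Eliminate a: (row1) − 0.14/0.38·(row2) → 0.155263·b = 11.7053, so b = 75.3898.
Back-substitute: a = (67.3 − 0.17·75.3898) / 0.14 = 389.169.

389.17 lb product A, 75.39 lb product B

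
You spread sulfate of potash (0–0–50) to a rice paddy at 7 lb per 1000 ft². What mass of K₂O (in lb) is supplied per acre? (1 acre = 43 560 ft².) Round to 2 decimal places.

152.46 lb K₂O per acre

K₂O per 1000 ft² = 7 × 50% = 3.5 lb.
Convert to per acre: 3.5 × 43.56 = 152.46 lb.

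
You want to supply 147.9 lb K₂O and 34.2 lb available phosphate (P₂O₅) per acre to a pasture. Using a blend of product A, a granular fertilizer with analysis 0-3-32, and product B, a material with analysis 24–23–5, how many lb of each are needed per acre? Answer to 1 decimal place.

448.1 lb product A, 90.2 lb product B

Let a = lb of product A, b = lb of product B (per acre).
K₂O: 0.32·a + 0.05·b = 147.9
P₂O₅: 0.03·a + 0.23·b = 34.2
From row1: a = (147.9 − 0.05·b) / 0.32.
Into row2: 0.03·(147.9 − 0.05·b)/0.32 + 0.23·b = 34.2 → b = 90.2497, a = 448.086.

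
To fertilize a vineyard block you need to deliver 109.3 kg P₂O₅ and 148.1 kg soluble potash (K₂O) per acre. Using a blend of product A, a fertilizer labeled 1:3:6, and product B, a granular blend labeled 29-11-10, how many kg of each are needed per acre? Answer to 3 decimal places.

1489.167 kg product A, 587.500 kg product B

Per-acre balance (a = product A, b = product B):
P₂O₅: 0.03·a + 0.11·b = 109.3
K₂O: 0.06·a + 0.1·b = 148.1
Eliminate b: (row1) − 0.11/0.1·(row2) → -0.036·a = -53.61, so a = 1489.1667.
Then b = (148.1 − 0.06·1489.1667) / 0.1 = 587.5.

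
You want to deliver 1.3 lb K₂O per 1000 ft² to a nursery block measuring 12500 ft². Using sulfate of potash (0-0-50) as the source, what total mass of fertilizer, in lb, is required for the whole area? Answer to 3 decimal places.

32.500 lb

Product per 1000 ft² = 1.3 / 50% = 2.6 lb.
Total product = 2.6 × 12500 / 1000 = 32.5 lb.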